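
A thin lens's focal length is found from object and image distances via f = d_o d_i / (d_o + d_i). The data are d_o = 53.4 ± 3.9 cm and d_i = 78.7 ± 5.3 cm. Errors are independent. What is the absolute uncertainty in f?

∂f/∂d_o = (d_i/(d_o+d_i))² = 0.355;  ∂f/∂d_i = (d_o/(d_o+d_i))² = 0.163
δf = √((∂f/∂d_o · δd_o)² + (∂f/∂d_i · δd_i)²) = √(1.92 + 0.750) = 1.63 cm

1.63 cm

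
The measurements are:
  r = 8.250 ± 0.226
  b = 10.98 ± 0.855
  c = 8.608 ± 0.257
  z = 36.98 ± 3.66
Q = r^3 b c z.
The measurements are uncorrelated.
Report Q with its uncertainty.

(1.963 ± 0.301) × 10^6

For a monomial Q ∝ r^3, b, c, z, fractional errors add in quadrature:
  (3·δr/r)² = (3×0.0274)² = 0.00675;  (1·δb/b)² = (1×0.0779)² = 0.00606;  (1·δc/c)² = (1×0.0299)² = 0.000891;  (1·δz/z)² = (1×0.0990)² = 0.00980
δQ/Q = √(0.0235) = 0.153
Q = 1.963e+06, so δQ = 0.153 × 1.963e+06 = 3.01e+05.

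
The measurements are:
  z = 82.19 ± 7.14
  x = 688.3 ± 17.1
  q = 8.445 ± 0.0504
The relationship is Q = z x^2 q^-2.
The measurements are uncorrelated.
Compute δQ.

Products/powers → add relative errors in quadrature, weighted by exponent:
  (1·δz/z)² = (1×0.0869)² = 0.00755;  (2·δx/x)² = (2×0.0248)² = 0.00247;  (-2·δq/q)² = (-2×0.00597)² = 0.000142
δQ/Q = √(0.0102) = 0.101
Q = 546000, so δQ = 0.101 × 546000 = 55000.

55000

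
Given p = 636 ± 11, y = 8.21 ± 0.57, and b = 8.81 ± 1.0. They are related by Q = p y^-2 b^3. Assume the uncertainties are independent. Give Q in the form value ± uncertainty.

6450 ± 2380

For a monomial Q ∝ p, y^-2, b^3, fractional errors add in quadrature:
  (1·δp/p)² = (1×0.0173)² = 0.000299;  (-2·δy/y)² = (-2×0.0694)² = 0.0193;  (3·δb/b)² = (3×0.114)² = 0.116
δQ/Q = √(0.136) = 0.368
Q = 6450, so δQ = 0.368 × 6450 = 2380.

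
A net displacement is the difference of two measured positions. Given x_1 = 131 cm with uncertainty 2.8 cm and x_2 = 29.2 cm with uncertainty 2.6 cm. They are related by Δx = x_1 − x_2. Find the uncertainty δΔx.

3.82 cm

Sums and differences: (δΔx)² = Σ (cᵢ δxᵢ)².
  (δx_1)² = 7.84;  (δx_2)² = 6.76
δΔx = √(14.6) = 3.82 cm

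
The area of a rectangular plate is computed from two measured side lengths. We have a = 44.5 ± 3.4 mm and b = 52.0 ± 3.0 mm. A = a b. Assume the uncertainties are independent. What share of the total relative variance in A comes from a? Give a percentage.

63.7%

(δA/A)² = (1·δa/a)² + (1·δb/b)²
  a term: (1×0.0764)² = 0.00584
  b term: (1×0.0577)² = 0.00333
Total = 0.00917. Share from a = 0.00584/0.00917 = 0.637.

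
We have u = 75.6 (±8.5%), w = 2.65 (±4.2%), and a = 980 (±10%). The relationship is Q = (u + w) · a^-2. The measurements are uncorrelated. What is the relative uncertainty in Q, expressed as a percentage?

Let h = u + w = 78.2. δh = √(δu² + δw²) = √(41.3 + 0.0124) = 6.43, so δh/h = 0.0821.
Q is then a monomial in h, a:
δQ/Q = √((δh/h)² + (-2·δa/a)²) = √(0.00675 + 0.0400) = 0.216

21.6%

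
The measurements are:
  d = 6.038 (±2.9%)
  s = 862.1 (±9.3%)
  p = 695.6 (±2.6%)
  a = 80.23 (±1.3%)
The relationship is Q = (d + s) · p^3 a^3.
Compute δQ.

1.92e+16

Let u = d + s = 868.1. δu = √(δd² + δs²) = √(0.0307 + 6430) = 80.2, so δu/u = 0.0924.
Q is then a monomial in u, p, a:
δQ/Q = √((δu/u)² + (3·δp/p)² + (3·δa/a)²) = √(0.00853 + 0.00608 + 0.00152) = 0.127
Q = 1.509e+17, so δQ = 0.127 × 1.509e+17 = 1.92e+16.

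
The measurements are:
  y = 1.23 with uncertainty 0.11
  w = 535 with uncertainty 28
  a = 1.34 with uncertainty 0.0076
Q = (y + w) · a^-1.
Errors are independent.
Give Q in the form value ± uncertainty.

400 ± 21.0

Let u = y + w = 536. δu = √(δy² + δw²) = √(0.0121 + 784) = 28.0, so δu/u = 0.0522.
Q is then a monomial in u, a:
δQ/Q = √((δu/u)² + (-1·δa/a)²) = √(0.00273 + 3.22e-05) = 0.0525
Q = 400, so δQ = 0.0525 × 400 = 21.0.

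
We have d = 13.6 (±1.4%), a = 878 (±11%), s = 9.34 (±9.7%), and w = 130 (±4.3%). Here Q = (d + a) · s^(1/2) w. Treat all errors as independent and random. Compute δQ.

44700

Let u = d + a = 892. δu = √(δd² + δa²) = √(0.0363 + 9330) = 96.6, so δu/u = 0.108.
Q is then a monomial in u, s, w:
δQ/Q = √((δu/u)² + (½·δs/s)² + (1·δw/w)²) = √(0.0117 + 0.00235 + 0.00185) = 0.126
Q = 3.54e+05, so δQ = 0.126 × 3.54e+05 = 44700.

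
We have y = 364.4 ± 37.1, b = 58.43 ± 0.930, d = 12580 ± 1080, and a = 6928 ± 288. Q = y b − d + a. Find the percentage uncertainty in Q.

15.7%

Let p = y·b = 21290. δp/p = √((1·δy/y)² + (1·δb/b)²) = √(0.0104 + 0.000253) = 0.103, so δp = 2190.
Q = p − d + a: δQ = √(δp² + δd² + δa²) = √(4.81e+06 + 1.17e+06 + 82900) = 2460
Q = 15640, so δQ/Q = 2460/15640 = 0.157.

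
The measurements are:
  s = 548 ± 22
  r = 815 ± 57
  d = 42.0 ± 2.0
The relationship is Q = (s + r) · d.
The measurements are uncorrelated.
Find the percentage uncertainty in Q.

6.54%

Let u = s + r = 1360. δu = √(δs² + δr²) = √(484 + 3250) = 61.1, so δu/u = 0.0448.
Q is then a monomial in u, d:
δQ/Q = √((δu/u)² + (1·δd/d)²) = √(0.00201 + 0.00227) = 0.0654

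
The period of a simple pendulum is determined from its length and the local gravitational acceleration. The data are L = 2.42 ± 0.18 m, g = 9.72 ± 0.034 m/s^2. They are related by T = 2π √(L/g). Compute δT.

0.117 s

T is a product of powers, so relative uncertainties combine in quadrature:
  (½·δL/L)² = (0.5×0.0744)² = 0.00138;  (−½·δg/g)² = (-0.5×0.00350)² = 3.06e-06
δT/T = √(0.00139) = 0.0372
T = 3.14 s, so δT = 0.0372 × 3.14 = 0.117 s.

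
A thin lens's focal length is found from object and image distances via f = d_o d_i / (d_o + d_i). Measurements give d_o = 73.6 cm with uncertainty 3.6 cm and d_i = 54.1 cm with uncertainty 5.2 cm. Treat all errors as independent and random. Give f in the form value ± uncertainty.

∂f/∂d_o = (d_i/(d_o+d_i))² = 0.179;  ∂f/∂d_i = (d_o/(d_o+d_i))² = 0.332
δf = √((∂f/∂d_o · δd_o)² + (∂f/∂d_i · δd_i)²) = √(0.417 + 2.98) = 1.84 cm
f = 31.2 cm.

31.2 ± 1.84 cm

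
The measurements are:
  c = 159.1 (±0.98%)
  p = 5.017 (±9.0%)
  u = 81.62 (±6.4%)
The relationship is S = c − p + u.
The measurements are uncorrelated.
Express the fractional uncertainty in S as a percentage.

2.32%

For a sum/difference, combine absolute errors in quadrature:
  (δc)² = 2.43;  (δp)² = 0.204;  (δu)² = 27.3
δS = √(29.9) = 5.47
S = 235.7, so δS/S = 5.47/235.7 = 0.0232.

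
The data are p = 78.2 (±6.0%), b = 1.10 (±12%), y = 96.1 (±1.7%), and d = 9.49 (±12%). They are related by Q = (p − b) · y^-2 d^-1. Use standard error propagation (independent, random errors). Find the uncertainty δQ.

0.000122

Let u = p − b = 77.1. δu = √(δp² + δb²) = √(22.0 + 0.0174) = 4.69, so δu/u = 0.0609.
Q is then a monomial in u, y, d:
δQ/Q = √((δu/u)² + (-2·δy/y)² + (-1·δd/d)²) = √(0.00371 + 0.00116 + 0.0144) = 0.139
Q = 0.000880, so δQ = 0.139 × 0.000880 = 0.000122.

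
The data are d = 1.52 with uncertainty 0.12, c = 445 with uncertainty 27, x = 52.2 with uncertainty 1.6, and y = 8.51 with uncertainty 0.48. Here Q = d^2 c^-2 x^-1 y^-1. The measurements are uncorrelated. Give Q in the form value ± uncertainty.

Relative error in a monomial: (δQ/Q)² = Σ (nᵢ · δxᵢ/xᵢ)².
  (2·δd/d)² = (2×0.0789)² = 0.0249;  (-2·δc/c)² = (-2×0.0607)² = 0.0147;  (-1·δx/x)² = (-1×0.0307)² = 0.000940;  (-1·δy/y)² = (-1×0.0564)² = 0.00318
δQ/Q = √(0.0438) = 0.209
Q = 2.63e-08, so δQ = 0.209 × 2.63e-08 = 5.5e-09.

(2.63 ± 0.550) × 10^-8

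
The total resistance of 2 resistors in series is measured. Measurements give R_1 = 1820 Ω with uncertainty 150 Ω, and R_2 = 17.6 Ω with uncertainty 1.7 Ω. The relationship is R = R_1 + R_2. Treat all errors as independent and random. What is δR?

150 Ω

For a sum/difference, combine absolute errors in quadrature:
  (δR_1)² = 22500;  (δR_2)² = 2.89
δR = √(22500) = 150 Ω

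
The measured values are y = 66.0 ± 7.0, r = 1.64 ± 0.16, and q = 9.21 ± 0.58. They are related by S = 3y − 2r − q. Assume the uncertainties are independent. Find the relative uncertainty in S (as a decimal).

0.113

Absolute uncertainties add in quadrature for a linear combination:
  (3·δy)² = 441;  (2·δr)² = 0.102;  (δq)² = 0.336
δS = √(441) = 21.0
S = 186, so δS/S = 21.0/186 = 0.113.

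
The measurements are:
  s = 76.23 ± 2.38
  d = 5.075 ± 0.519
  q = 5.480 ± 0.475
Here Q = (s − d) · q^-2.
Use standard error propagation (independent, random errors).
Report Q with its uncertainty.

2.369 ± 0.419

Let u = s − d = 71.16. δu = √(δs² + δd²) = √(5.66 + 0.269) = 2.44, so δu/u = 0.0342.
Q is then a monomial in u, q:
δQ/Q = √((δu/u)² + (-2·δq/q)²) = √(0.00117 + 0.0301) = 0.177
Q = 2.369, so δQ = 0.177 × 2.369 = 0.419.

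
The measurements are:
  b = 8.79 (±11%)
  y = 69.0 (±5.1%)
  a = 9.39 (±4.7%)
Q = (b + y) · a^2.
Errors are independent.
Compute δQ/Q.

Let u = b + y = 77.8. δu = √(δb² + δy²) = √(0.935 + 12.4) = 3.65, so δu/u = 0.0469.
Q is then a monomial in u, a:
δQ/Q = √((δu/u)² + (2·δa/a)²) = √(0.00220 + 0.00884) = 0.105

0.105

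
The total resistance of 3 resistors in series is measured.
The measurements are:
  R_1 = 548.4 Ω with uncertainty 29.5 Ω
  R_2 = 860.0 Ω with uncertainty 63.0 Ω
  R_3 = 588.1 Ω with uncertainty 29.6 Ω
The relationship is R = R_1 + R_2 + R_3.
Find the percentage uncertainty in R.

For a sum/difference, combine absolute errors in quadrature:
  (δR_1)² = 870;  (δR_2)² = 3970;  (δR_3)² = 876
δR = √(5720) = 75.6 Ω
R = 1996 Ω, so δR/R = 75.6/1996 = 0.0379.

3.79%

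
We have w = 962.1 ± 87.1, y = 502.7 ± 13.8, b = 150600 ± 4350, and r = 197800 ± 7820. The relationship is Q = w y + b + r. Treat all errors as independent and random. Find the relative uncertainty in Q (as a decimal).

0.0560

Let p = w·y = 483600. δp/p = √((1·δw/w)² + (1·δy/y)²) = √(0.00820 + 0.000754) = 0.0946, so δp = 45800.
Q = p + b + r: δQ = √(δp² + δb² + δr²) = √(2.09e+09 + 1.89e+07 + 6.12e+07) = 46600
Q = 832000, so δQ/Q = 46600/832000 = 0.0560.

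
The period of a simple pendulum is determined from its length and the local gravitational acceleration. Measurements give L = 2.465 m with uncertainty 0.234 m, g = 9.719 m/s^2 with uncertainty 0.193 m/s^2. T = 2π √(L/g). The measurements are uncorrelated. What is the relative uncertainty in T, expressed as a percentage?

Since T is a product/quotient, work with relative uncertainties:
  (½·δL/L)² = (0.5×0.0949)² = 0.00225;  (−½·δg/g)² = (-0.5×0.0199)² = 9.86e-05
δT/T = √(0.00235) = 0.0485

4.85%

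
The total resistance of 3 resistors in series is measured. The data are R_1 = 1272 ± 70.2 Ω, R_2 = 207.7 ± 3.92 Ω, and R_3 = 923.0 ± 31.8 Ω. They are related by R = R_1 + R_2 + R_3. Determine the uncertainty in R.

77.2 Ω

For a sum/difference, combine absolute errors in quadrature:
  (δR_1)² = 4930;  (δR_2)² = 15.4;  (δR_3)² = 1010
δR = √(5950) = 77.2 Ω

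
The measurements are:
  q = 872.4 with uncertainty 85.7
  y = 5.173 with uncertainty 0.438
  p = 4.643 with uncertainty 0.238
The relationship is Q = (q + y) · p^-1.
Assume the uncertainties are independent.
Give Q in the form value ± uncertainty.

189.0 ± 20.8

Let u = q + y = 877.6. δu = √(δq² + δy²) = √(7340 + 0.192) = 85.7, so δu/u = 0.0977.
Q is then a monomial in u, p:
δQ/Q = √((δu/u)² + (-1·δp/p)²) = √(0.00954 + 0.00263) = 0.110
Q = 189.0, so δQ = 0.110 × 189.0 = 20.8.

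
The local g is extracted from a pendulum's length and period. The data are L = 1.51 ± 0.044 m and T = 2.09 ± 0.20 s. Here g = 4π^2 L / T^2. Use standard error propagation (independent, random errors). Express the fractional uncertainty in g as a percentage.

For a monomial g ∝ L, T^-2, fractional errors add in quadrature:
  (1·δL/L)² = (1×0.0291)² = 0.000849;  (-2·δT/T)² = (-2×0.0957)² = 0.0366
δg/g = √(0.0375) = 0.194

19.4%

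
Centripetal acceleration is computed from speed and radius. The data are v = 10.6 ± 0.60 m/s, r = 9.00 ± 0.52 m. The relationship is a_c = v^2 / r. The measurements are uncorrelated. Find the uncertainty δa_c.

Products/powers → add relative errors in quadrature, weighted by exponent:
  (2·δv/v)² = (2×0.0566)² = 0.0128;  (-1·δr/r)² = (-1×0.0578)² = 0.00334
δa_c/a_c = √(0.0162) = 0.127
a_c = 12.5 m/s^2, so δa_c = 0.127 × 12.5 = 1.59 m/s^2.

1.59 m/s^2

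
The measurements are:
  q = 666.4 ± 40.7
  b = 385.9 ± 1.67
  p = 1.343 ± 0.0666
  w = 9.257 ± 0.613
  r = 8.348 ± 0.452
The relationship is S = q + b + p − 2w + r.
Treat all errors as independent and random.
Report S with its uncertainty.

1043 ± 40.8

Sums and differences: (δS)² = Σ (cᵢ δxᵢ)².
  (δq)² = 1660;  (δb)² = 2.79;  (δp)² = 0.00444;  (2·δw)² = 1.50;  (δr)² = 0.204
δS = √(1660) = 40.8
S = 1043.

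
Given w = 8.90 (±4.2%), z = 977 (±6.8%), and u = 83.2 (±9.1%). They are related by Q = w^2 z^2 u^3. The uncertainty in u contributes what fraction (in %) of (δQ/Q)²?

(δQ/Q)² = (2·δw/w)² + (2·δz/z)² + (3·δu/u)²
  w term: (2×0.0420)² = 0.00706
  z term: (2×0.0680)² = 0.0185
  u term: (3×0.0910)² = 0.0745
Total = 0.100. Share from u = 0.0745/0.100 = 0.745.

74.5%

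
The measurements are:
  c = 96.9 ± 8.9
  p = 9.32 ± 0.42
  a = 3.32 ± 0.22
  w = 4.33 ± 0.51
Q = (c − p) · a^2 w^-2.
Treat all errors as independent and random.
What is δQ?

14.9

Let u = c − p = 87.6. δu = √(δc² + δp²) = √(79.2 + 0.176) = 8.91, so δu/u = 0.102.
Q is then a monomial in u, a, w:
δQ/Q = √((δu/u)² + (2·δa/a)² + (-2·δw/w)²) = √(0.0103 + 0.0176 + 0.0555) = 0.289
Q = 51.5, so δQ = 0.289 × 51.5 = 14.9.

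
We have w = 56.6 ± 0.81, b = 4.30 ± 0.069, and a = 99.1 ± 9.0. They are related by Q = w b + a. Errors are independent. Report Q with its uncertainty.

342 ± 10.4

Let p = w·b = 243. δp/p = √((1·δw/w)² + (1·δb/b)²) = √(0.000205 + 0.000257) = 0.0215, so δp = 5.23.
Q = p + a: δQ = √(δp² + δa²) = √(27.4 + 81.0) = 10.4
Q = 342.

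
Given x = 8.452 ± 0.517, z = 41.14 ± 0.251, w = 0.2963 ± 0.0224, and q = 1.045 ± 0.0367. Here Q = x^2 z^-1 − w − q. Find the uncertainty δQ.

0.217

Let p = x^2·z^-1 = 1.736. δp/p = √((2·δx/x)² + (-1·δz/z)²) = √(0.0150 + 3.72e-05) = 0.122, so δp = 0.213.
Q = p − w − q: δQ = √(δp² + δw² + δq²) = √(0.0452 + 0.000502 + 0.00135) = 0.217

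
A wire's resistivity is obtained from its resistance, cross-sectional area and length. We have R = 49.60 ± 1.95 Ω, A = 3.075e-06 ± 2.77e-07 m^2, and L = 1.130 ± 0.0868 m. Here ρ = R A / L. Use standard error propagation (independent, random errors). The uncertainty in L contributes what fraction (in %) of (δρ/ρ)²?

37.9%

(δρ/ρ)² = (1·δR/R)² + (1·δA/A)² + (-1·δL/L)²
  R term: (1×0.0393)² = 0.00155
  A term: (1×0.0901)² = 0.00811
  L term: (-1×0.0768)² = 0.00590
Total = 0.0156. Share from L = 0.00590/0.0156 = 0.379.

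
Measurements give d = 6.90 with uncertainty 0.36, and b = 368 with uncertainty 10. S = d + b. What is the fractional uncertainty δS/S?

0.0267

Absolute uncertainties add in quadrature for a linear combination:
  (δd)² = 0.130;  (δb)² = 100
δS = √(100) = 10.0
S = 375, so δS/S = 10.0/375 = 0.0267.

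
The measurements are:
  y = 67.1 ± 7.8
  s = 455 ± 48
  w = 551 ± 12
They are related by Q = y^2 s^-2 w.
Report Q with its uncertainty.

Each factor contributes (exponent × relative error)² to (δQ/Q)²:
  (2·δy/y)² = (2×0.116)² = 0.0541;  (-2·δs/s)² = (-2×0.105)² = 0.0445;  (1·δw/w)² = (1×0.0218)² = 0.000474
δQ/Q = √(0.0990) = 0.315
Q = 12.0, so δQ = 0.315 × 12.0 = 3.77.

12.0 ± 3.77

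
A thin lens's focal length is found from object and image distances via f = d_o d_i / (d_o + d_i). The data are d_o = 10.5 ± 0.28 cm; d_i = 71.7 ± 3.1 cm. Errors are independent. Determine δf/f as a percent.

∂f/∂d_o = (d_i/(d_o+d_i))² = 0.761;  ∂f/∂d_i = (d_o/(d_o+d_i))² = 0.0163
δf = √((∂f/∂d_o · δd_o)² + (∂f/∂d_i · δd_i)²) = √(0.0454 + 0.00256) = 0.219 cm
f = 9.16 cm, so δf/f = 0.219/9.16 = 0.0239.

2.39%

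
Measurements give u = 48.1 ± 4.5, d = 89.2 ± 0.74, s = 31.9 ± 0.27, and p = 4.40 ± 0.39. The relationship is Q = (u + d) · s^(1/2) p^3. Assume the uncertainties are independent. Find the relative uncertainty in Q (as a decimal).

Let w = u + d = 137. δw = √(δu² + δd²) = √(20.2 + 0.548) = 4.56, so δw/w = 0.0332.
Q is then a monomial in w, s, p:
δQ/Q = √((δw/w)² + (½·δs/s)² + (3·δp/p)²) = √(0.00110 + 1.79e-05 + 0.0707) = 0.268

0.268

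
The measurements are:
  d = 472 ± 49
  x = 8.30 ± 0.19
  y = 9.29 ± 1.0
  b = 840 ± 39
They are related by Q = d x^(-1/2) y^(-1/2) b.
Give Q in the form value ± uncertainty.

Relative error in a monomial: (δQ/Q)² = Σ (nᵢ · δxᵢ/xᵢ)².
  (1·δd/d)² = (1×0.104)² = 0.0108;  (−½·δx/x)² = (-0.5×0.0229)² = 0.000131;  (−½·δy/y)² = (-0.5×0.108)² = 0.00290;  (1·δb/b)² = (1×0.0464)² = 0.00216
δQ/Q = √(0.0160) = 0.126
Q = 45200, so δQ = 0.126 × 45200 = 5700.

45200 ± 5700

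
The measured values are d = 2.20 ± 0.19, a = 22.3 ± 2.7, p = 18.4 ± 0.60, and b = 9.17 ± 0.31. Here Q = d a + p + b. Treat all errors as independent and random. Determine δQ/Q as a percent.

Let w = d·a = 49.1. δw/w = √((1·δd/d)² + (1·δa/a)²) = √(0.00746 + 0.0147) = 0.149, so δw = 7.30.
Q = w + p + b: δQ = √(δw² + δp² + δb²) = √(53.2 + 0.360 + 0.0961) = 7.33
Q = 76.6, so δQ/Q = 7.33/76.6 = 0.0956.

9.56%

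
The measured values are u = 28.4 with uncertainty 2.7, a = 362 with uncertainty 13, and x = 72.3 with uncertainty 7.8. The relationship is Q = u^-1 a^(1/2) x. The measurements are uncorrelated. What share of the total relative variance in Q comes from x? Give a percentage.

55.4%

(δQ/Q)² = (-1·δu/u)² + (½·δa/a)² + (1·δx/x)²
  u term: (-1×0.0951)² = 0.00904
  a term: (0.5×0.0359)² = 0.000322
  x term: (1×0.108)² = 0.0116
Total = 0.0210. Share from x = 0.0116/0.0210 = 0.554.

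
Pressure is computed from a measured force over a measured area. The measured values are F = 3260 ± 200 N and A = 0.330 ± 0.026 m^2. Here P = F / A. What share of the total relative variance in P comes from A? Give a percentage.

62.3%

(δP/P)² = (1·δF/F)² + (-1·δA/A)²
  F term: (1×0.0613)² = 0.00376
  A term: (-1×0.0788)² = 0.00621
Total = 0.00997. Share from A = 0.00621/0.00997 = 0.623.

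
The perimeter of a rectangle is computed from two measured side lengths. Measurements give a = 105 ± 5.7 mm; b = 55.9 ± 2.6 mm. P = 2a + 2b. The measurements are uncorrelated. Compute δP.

12.5 mm

For a sum/difference, combine absolute errors in quadrature:
  (2·δa)² = 130;  (2·δb)² = 27.0
δP = √(157) = 12.5 mm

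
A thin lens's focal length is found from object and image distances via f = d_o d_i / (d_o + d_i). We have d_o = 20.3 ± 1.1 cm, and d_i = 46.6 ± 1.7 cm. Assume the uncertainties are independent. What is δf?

0.556 cm

∂f/∂d_o = (d_i/(d_o+d_i))² = 0.485;  ∂f/∂d_i = (d_o/(d_o+d_i))² = 0.0921
δf = √((∂f/∂d_o · δd_o)² + (∂f/∂d_i · δd_i)²) = √(0.285 + 0.0245) = 0.556 cm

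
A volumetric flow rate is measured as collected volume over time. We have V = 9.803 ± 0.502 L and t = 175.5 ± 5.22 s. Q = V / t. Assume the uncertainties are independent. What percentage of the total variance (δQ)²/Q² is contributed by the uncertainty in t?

25.2%

(δQ/Q)² = (1·δV/V)² + (-1·δt/t)²
  V term: (1×0.0512)² = 0.00262
  t term: (-1×0.0297)² = 0.000885
Total = 0.00351. Share from t = 0.000885/0.00351 = 0.252.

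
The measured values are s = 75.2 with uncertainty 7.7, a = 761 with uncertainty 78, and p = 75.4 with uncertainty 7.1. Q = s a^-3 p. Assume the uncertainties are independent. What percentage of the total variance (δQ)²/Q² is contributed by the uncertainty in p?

7.78%

(δQ/Q)² = (1·δs/s)² + (-3·δa/a)² + (1·δp/p)²
  s term: (1×0.102)² = 0.0105
  a term: (-3×0.102)² = 0.0946
  p term: (1×0.0942)² = 0.00887
Total = 0.114. Share from p = 0.00887/0.114 = 0.0778.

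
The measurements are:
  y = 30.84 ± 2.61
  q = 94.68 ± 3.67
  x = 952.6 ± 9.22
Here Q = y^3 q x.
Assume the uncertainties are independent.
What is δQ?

6.8e+08

Q is a product of powers, so relative uncertainties combine in quadrature:
  (3·δy/y)² = (3×0.0846)² = 0.0645;  (1·δq/q)² = (1×0.0388)² = 0.00150;  (1·δx/x)² = (1×0.00968)² = 9.37e-05
δQ/Q = √(0.0661) = 0.257
Q = 2.646e+09, so δQ = 0.257 × 2.646e+09 = 6.8e+08.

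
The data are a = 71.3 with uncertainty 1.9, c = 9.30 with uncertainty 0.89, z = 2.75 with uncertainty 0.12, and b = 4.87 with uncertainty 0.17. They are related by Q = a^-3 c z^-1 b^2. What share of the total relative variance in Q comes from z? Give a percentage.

(δQ/Q)² = (-3·δa/a)² + (1·δc/c)² + (-1·δz/z)² + (2·δb/b)²
  a term: (-3×0.0266)² = 0.00639
  c term: (1×0.0957)² = 0.00916
  z term: (-1×0.0436)² = 0.00190
  b term: (2×0.0349)² = 0.00487
Total = 0.0223. Share from z = 0.00190/0.0223 = 0.0853.

8.53%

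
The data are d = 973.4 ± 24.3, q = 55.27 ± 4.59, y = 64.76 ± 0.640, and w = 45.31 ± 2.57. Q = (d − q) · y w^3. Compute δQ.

Let u = d − q = 918.1. δu = √(δd² + δq²) = √(590 + 21.1) = 24.7, so δu/u = 0.0269.
Q is then a monomial in u, y, w:
δQ/Q = √((δu/u)² + (1·δy/y)² + (3·δw/w)²) = √(0.000725 + 9.77e-05 + 0.0290) = 0.173
Q = 5.531e+09, so δQ = 0.173 × 5.531e+09 = 9.54e+08.

9.54e+08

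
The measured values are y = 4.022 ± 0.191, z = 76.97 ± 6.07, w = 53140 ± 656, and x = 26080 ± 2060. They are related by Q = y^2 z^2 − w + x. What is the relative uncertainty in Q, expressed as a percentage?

Let p = y^2·z^2 = 95840. δp/p = √((2·δy/y)² + (2·δz/z)²) = √(0.00902 + 0.0249) = 0.184, so δp = 17600.
Q = p − w + x: δQ = √(δp² + δw² + δx²) = √(3.11e+08 + 4.3e+05 + 4.24e+06) = 17800
Q = 68780, so δQ/Q = 17800/68780 = 0.258.

25.8%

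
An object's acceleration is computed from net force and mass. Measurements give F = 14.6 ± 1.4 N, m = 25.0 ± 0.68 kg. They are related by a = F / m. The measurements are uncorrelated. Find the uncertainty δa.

0.0582 m/s^2

For a monomial a ∝ F, m^-1, fractional errors add in quadrature:
  (1·δF/F)² = (1×0.0959)² = 0.00919;  (-1·δm/m)² = (-1×0.0272)² = 0.000740
δa/a = √(0.00993) = 0.0997
a = 0.584 m/s^2, so δa = 0.0997 × 0.584 = 0.0582 m/s^2.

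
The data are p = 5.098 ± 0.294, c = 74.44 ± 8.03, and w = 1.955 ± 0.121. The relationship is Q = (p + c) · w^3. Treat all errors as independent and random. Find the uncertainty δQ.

126

Let u = p + c = 79.54. δu = √(δp² + δc²) = √(0.0864 + 64.5) = 8.04, so δu/u = 0.101.
Q is then a monomial in u, w:
δQ/Q = √((δu/u)² + (3·δw/w)²) = √(0.0102 + 0.0345) = 0.211
Q = 594.3, so δQ = 0.211 × 594.3 = 126.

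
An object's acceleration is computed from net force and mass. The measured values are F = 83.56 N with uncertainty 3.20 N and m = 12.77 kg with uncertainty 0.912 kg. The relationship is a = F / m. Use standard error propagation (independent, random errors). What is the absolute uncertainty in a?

0.530 m/s^2

Relative error in a monomial: (δa/a)² = Σ (nᵢ · δxᵢ/xᵢ)².
  (1·δF/F)² = (1×0.0383)² = 0.00147;  (-1·δm/m)² = (-1×0.0714)² = 0.00510
δa/a = √(0.00657) = 0.0810
a = 6.543 m/s^2, so δa = 0.0810 × 6.543 = 0.530 m/s^2.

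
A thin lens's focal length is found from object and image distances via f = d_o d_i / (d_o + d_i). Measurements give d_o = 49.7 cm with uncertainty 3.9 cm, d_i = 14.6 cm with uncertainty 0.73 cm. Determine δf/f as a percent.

∂f/∂d_o = (d_i/(d_o+d_i))² = 0.0516;  ∂f/∂d_i = (d_o/(d_o+d_i))² = 0.597
δf = √((∂f/∂d_o · δd_o)² + (∂f/∂d_i · δd_i)²) = √(0.0404 + 0.190) = 0.480 cm
f = 11.3 cm, so δf/f = 0.480/11.3 = 0.0426.

4.26%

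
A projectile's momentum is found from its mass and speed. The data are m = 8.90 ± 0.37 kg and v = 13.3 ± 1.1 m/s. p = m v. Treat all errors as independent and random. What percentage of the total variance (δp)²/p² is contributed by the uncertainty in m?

(δp/p)² = (1·δm/m)² + (1·δv/v)²
  m term: (1×0.0416)² = 0.00173
  v term: (1×0.0827)² = 0.00684
Total = 0.00857. Share from m = 0.00173/0.00857 = 0.202.

20.2%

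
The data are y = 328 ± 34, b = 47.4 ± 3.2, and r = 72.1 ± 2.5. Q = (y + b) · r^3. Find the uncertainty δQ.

1.94e+07

Let u = y + b = 375. δu = √(δy² + δb²) = √(1160 + 10.2) = 34.2, so δu/u = 0.0910.
Q is then a monomial in u, r:
δQ/Q = √((δu/u)² + (3·δr/r)²) = √(0.00828 + 0.0108) = 0.138
Q = 1.41e+08, so δQ = 0.138 × 1.41e+08 = 1.94e+07.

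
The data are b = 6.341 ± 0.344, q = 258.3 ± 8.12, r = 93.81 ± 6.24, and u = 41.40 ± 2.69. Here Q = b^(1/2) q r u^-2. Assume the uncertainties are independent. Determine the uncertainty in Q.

5.40

Q is a product of powers, so relative uncertainties combine in quadrature:
  (½·δb/b)² = (0.5×0.0543)² = 0.000736;  (1·δq/q)² = (1×0.0314)² = 0.000988;  (1·δr/r)² = (1×0.0665)² = 0.00442;  (-2·δu/u)² = (-2×0.0650)² = 0.0169
δQ/Q = √(0.0230) = 0.152
Q = 35.60, so δQ = 0.152 × 35.60 = 5.40.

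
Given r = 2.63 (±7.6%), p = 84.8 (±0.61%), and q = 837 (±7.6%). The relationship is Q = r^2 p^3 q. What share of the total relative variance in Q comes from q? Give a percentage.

(δQ/Q)² = (2·δr/r)² + (3·δp/p)² + (1·δq/q)²
  r term: (2×0.0760)² = 0.0231
  p term: (3×0.00610)² = 0.000335
  q term: (1×0.0760)² = 0.00578
Total = 0.0292. Share from q = 0.00578/0.0292 = 0.198.

19.8%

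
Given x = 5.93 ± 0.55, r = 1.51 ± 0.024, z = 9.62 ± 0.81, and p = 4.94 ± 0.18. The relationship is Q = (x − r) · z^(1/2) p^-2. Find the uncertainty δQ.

0.0844

Let u = x − r = 4.42. δu = √(δx² + δr²) = √(0.303 + 0.000576) = 0.551, so δu/u = 0.125.
Q is then a monomial in u, z, p:
δQ/Q = √((δu/u)² + (½·δz/z)² + (-2·δp/p)²) = √(0.0155 + 0.00177 + 0.00531) = 0.150
Q = 0.562, so δQ = 0.150 × 0.562 = 0.0844.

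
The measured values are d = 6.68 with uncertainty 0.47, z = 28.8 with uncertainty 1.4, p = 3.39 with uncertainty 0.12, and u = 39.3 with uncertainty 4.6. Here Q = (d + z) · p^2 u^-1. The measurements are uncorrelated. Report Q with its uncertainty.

Let w = d + z = 35.5. δw = √(δd² + δz²) = √(0.221 + 1.96) = 1.48, so δw/w = 0.0416.
Q is then a monomial in w, p, u:
δQ/Q = √((δw/w)² + (2·δp/p)² + (-1·δu/u)²) = √(0.00173 + 0.00501 + 0.0137) = 0.143
Q = 10.4, so δQ = 0.143 × 10.4 = 1.48.

10.4 ± 1.48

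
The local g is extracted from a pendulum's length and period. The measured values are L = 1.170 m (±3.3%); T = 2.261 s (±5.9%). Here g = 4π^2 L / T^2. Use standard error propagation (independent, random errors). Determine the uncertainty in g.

1.11 m/s^2

Each factor contributes (exponent × relative error)² to (δg/g)²:
  (1·δL/L)² = (1×0.0330)² = 0.00109;  (-2·δT/T)² = (-2×0.0590)² = 0.0139
δg/g = √(0.0150) = 0.123
g = 9.035 m/s^2, so δg = 0.123 × 9.035 = 1.11 m/s^2.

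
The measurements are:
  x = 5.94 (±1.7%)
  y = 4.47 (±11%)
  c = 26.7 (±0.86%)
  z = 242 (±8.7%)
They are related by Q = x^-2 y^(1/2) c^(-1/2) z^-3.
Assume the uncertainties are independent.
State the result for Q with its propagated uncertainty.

(8.18 ± 2.20) × 10^-10

Q is a product of powers, so relative uncertainties combine in quadrature:
  (-2·δx/x)² = (-2×0.0170)² = 0.00116;  (½·δy/y)² = (0.5×0.110)² = 0.00302;  (−½·δc/c)² = (-0.5×0.00860)² = 1.85e-05;  (-3·δz/z)² = (-3×0.0870)² = 0.0681
δQ/Q = √(0.0723) = 0.269
Q = 8.18e-10, so δQ = 0.269 × 8.18e-10 = 2.2e-10.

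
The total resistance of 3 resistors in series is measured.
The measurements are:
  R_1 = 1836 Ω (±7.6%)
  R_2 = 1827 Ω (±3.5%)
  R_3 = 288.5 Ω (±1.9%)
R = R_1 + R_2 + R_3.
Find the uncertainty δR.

154 Ω

Absolute uncertainties add in quadrature for a linear combination:
  (δR_1)² = 19500;  (δR_2)² = 4090;  (δR_3)² = 30.0
δR = √(23600) = 154 Ω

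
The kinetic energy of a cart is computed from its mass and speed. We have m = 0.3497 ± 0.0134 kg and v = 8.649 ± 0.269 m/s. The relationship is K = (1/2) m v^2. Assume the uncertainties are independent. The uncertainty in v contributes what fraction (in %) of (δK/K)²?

(δK/K)² = (1·δm/m)² + (2·δv/v)²
  m term: (1×0.0383)² = 0.00147
  v term: (2×0.0311)² = 0.00387
Total = 0.00534. Share from v = 0.00387/0.00534 = 0.725.

72.5%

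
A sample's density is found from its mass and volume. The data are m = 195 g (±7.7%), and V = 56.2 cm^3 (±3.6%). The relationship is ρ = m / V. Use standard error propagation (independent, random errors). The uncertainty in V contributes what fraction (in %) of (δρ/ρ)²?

(δρ/ρ)² = (1·δm/m)² + (-1·δV/V)²
  m term: (1×0.0770)² = 0.00593
  V term: (-1×0.0360)² = 0.00130
Total = 0.00723. Share from V = 0.00130/0.00723 = 0.179.

17.9%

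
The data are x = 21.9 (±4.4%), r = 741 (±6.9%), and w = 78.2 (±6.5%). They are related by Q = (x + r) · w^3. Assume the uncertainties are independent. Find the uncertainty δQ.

Let u = x + r = 763. δu = √(δx² + δr²) = √(0.929 + 2610) = 51.1, so δu/u = 0.0670.
Q is then a monomial in u, w:
δQ/Q = √((δu/u)² + (3·δw/w)²) = √(0.00449 + 0.0380) = 0.206
Q = 3.65e+08, so δQ = 0.206 × 3.65e+08 = 7.52e+07.

7.52e+07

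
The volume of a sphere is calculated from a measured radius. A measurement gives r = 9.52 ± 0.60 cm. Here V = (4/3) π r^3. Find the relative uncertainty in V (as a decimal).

0.189

Since V is a product/quotient, work with relative uncertainties:
  (3·δr/r)² = (3×0.0630)² = 0.0357
δV/V = √(0.0357) = 0.189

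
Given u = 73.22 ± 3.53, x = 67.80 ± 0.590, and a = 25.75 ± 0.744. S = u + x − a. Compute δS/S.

Each term contributes (cᵢ δxᵢ)² to (δS)²:
  (δu)² = 12.5;  (δx)² = 0.348;  (δa)² = 0.554
δS = √(13.4) = 3.66
S = 115.3, so δS/S = 3.66/115.3 = 0.0317.

0.0317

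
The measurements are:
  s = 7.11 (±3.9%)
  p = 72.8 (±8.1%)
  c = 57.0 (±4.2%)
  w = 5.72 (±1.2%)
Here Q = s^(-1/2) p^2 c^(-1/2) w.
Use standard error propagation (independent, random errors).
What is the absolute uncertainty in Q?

Since Q is a product/quotient, work with relative uncertainties:
  (−½·δs/s)² = (-0.5×0.0390)² = 0.000380;  (2·δp/p)² = (2×0.0810)² = 0.0262;  (−½·δc/c)² = (-0.5×0.0420)² = 0.000441;  (1·δw/w)² = (1×0.0120)² = 0.000144
δQ/Q = √(0.0272) = 0.165
Q = 1510, so δQ = 0.165 × 1510 = 248.

248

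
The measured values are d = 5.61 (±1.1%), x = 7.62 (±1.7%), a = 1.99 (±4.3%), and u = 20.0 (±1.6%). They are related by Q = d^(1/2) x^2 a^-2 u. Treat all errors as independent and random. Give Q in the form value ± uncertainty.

For a monomial Q ∝ d^(1/2), x^2, a^-2, u, fractional errors add in quadrature:
  (½·δd/d)² = (0.5×0.0110)² = 3.03e-05;  (2·δx/x)² = (2×0.0170)² = 0.00116;  (-2·δa/a)² = (-2×0.0430)² = 0.00740;  (1·δu/u)² = (1×0.0160)² = 0.000256
δQ/Q = √(0.00884) = 0.0940
Q = 695, so δQ = 0.0940 × 695 = 65.3.

695 ± 65.3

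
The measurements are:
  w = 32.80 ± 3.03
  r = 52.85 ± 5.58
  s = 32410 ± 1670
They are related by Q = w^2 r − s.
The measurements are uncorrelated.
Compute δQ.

Let p = w^2·r = 56860. δp/p = √((2·δw/w)² + (1·δr/r)²) = √(0.0341 + 0.0111) = 0.213, so δp = 12100.
Q = p − s: δQ = √(δp² + δs²) = √(1.46e+08 + 2.79e+06) = 12200

12200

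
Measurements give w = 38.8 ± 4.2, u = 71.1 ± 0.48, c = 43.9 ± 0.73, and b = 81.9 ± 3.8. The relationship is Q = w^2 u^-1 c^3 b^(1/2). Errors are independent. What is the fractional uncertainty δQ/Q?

0.223

Each factor contributes (exponent × relative error)² to (δQ/Q)²:
  (2·δw/w)² = (2×0.108)² = 0.0469;  (-1·δu/u)² = (-1×0.00675)² = 4.56e-05;  (3·δc/c)² = (3×0.0166)² = 0.00249;  (½·δb/b)² = (0.5×0.0464)² = 0.000538
δQ/Q = √(0.0499) = 0.223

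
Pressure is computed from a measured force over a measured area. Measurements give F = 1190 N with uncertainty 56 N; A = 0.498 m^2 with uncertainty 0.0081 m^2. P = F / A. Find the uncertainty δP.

119 Pa

For a monomial P ∝ F, A^-1, fractional errors add in quadrature:
  (1·δF/F)² = (1×0.0471)² = 0.00221;  (-1·δA/A)² = (-1×0.0163)² = 0.000265
δP/P = √(0.00248) = 0.0498
P = 2390 Pa, so δP = 0.0498 × 2390 = 119 Pa.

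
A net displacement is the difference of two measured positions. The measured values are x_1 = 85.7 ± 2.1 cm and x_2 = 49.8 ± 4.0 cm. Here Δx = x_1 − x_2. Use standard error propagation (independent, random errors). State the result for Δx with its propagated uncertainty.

Absolute uncertainties add in quadrature for a linear combination:
  (δx_1)² = 4.41;  (δx_2)² = 16.0
δΔx = √(20.4) = 4.52 cm
Δx = 35.9 cm.

35.9 ± 4.52 cm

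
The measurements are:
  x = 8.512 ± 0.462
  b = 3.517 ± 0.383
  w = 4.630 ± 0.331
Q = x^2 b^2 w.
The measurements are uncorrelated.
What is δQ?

1050

For a monomial Q ∝ x^2, b^2, w, fractional errors add in quadrature:
  (2·δx/x)² = (2×0.0543)² = 0.0118;  (2·δb/b)² = (2×0.109)² = 0.0474;  (1·δw/w)² = (1×0.0715)² = 0.00511
δQ/Q = √(0.0643) = 0.254
Q = 4149, so δQ = 0.254 × 4149 = 1050.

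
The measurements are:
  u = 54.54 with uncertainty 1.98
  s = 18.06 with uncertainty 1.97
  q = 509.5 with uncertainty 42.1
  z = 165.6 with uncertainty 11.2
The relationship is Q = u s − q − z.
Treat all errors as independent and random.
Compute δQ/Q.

Let p = u·s = 985.0. δp/p = √((1·δu/u)² + (1·δs/s)²) = √(0.00132 + 0.0119) = 0.115, so δp = 113.
Q = p − q − z: δQ = √(δp² + δq² + δz²) = √(12800 + 1770 + 125) = 121
Q = 309.9, so δQ/Q = 121/309.9 = 0.392.

0.392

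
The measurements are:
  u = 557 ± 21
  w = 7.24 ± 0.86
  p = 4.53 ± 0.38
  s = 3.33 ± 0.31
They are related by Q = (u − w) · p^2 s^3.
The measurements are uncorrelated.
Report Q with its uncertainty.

Let h = u − w = 550. δh = √(δu² + δw²) = √(441 + 0.740) = 21.0, so δh/h = 0.0382.
Q is then a monomial in h, p, s:
δQ/Q = √((δh/h)² + (2·δp/p)² + (3·δs/s)²) = √(0.00146 + 0.0281 + 0.0780) = 0.328
Q = 4.17e+05, so δQ = 0.328 × 4.17e+05 = 1.37e+05.

(4.17 ± 1.37) × 10^5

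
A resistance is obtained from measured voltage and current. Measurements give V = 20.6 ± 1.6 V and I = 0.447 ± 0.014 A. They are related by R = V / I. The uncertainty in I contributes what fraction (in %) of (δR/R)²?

(δR/R)² = (1·δV/V)² + (-1·δI/I)²
  V term: (1×0.0777)² = 0.00603
  I term: (-1×0.0313)² = 0.000981
Total = 0.00701. Share from I = 0.000981/0.00701 = 0.140.

14.0%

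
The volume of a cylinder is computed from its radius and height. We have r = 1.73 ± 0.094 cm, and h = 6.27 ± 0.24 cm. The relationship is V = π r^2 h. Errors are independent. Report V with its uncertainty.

59.0 ± 6.79 cm^3

Relative error in a monomial: (δV/V)² = Σ (nᵢ · δxᵢ/xᵢ)².
  (2·δr/r)² = (2×0.0543)² = 0.0118;  (1·δh/h)² = (1×0.0383)² = 0.00147
δV/V = √(0.0133) = 0.115
V = 59.0 cm^3, so δV = 0.115 × 59.0 = 6.79 cm^3.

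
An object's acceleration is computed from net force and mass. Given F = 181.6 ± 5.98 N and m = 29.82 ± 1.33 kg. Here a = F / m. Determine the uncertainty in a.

0.338 m/s^2

Each factor contributes (exponent × relative error)² to (δa/a)²:
  (1·δF/F)² = (1×0.0329)² = 0.00108;  (-1·δm/m)² = (-1×0.0446)² = 0.00199
δa/a = √(0.00307) = 0.0554
a = 6.090 m/s^2, so δa = 0.0554 × 6.090 = 0.338 m/s^2.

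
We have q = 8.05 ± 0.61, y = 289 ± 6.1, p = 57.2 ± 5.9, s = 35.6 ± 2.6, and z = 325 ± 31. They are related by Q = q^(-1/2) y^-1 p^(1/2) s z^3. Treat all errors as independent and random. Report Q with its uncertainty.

(1.13 ± 0.341) × 10^7

Q is a product of powers, so relative uncertainties combine in quadrature:
  (−½·δq/q)² = (-0.5×0.0758)² = 0.00144;  (-1·δy/y)² = (-1×0.0211)² = 0.000446;  (½·δp/p)² = (0.5×0.103)² = 0.00266;  (1·δs/s)² = (1×0.0730)² = 0.00533;  (3·δz/z)² = (3×0.0954)² = 0.0819
δQ/Q = √(0.0918) = 0.303
Q = 1.13e+07, so δQ = 0.303 × 1.13e+07 = 3.41e+06.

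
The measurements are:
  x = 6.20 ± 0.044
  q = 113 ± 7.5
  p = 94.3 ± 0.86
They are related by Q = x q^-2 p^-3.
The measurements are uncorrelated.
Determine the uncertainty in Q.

7.86e-11

Each factor contributes (exponent × relative error)² to (δQ/Q)²:
  (1·δx/x)² = (1×0.00710)² = 5.04e-05;  (-2·δq/q)² = (-2×0.0664)² = 0.0176;  (-3·δp/p)² = (-3×0.00912)² = 0.000749
δQ/Q = √(0.0184) = 0.136
Q = 5.79e-10, so δQ = 0.136 × 5.79e-10 = 7.86e-11.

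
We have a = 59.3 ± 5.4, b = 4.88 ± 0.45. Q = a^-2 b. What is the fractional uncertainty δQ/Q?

Each factor contributes (exponent × relative error)² to (δQ/Q)²:
  (-2·δa/a)² = (-2×0.0911)² = 0.0332;  (1·δb/b)² = (1×0.0922)² = 0.00850
δQ/Q = √(0.0417) = 0.204

0.204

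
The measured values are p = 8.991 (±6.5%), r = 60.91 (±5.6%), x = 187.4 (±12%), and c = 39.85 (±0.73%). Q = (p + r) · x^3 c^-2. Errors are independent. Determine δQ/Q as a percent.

Let u = p + r = 69.90. δu = √(δp² + δr²) = √(0.342 + 11.6) = 3.46, so δu/u = 0.0495.
Q is then a monomial in u, x, c:
δQ/Q = √((δu/u)² + (3·δx/x)² + (-2·δc/c)²) = √(0.00245 + 0.130 + 0.000213) = 0.364

36.4%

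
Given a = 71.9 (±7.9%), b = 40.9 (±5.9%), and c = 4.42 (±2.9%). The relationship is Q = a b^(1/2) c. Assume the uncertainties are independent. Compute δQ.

Q is a product of powers, so relative uncertainties combine in quadrature:
  (1·δa/a)² = (1×0.0790)² = 0.00624;  (½·δb/b)² = (0.5×0.0590)² = 0.000870;  (1·δc/c)² = (1×0.0290)² = 0.000841
δQ/Q = √(0.00795) = 0.0892
Q = 2030, so δQ = 0.0892 × 2030 = 181.

181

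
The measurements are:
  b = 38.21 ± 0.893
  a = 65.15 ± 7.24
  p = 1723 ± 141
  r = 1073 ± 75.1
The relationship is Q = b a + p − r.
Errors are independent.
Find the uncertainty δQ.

325

Let w = b·a = 2489. δw/w = √((1·δb/b)² + (1·δa/a)²) = √(0.000546 + 0.0123) = 0.114, so δw = 283.
Q = w + p − r: δQ = √(δw² + δp² + δr²) = √(79900 + 19900 + 5640) = 325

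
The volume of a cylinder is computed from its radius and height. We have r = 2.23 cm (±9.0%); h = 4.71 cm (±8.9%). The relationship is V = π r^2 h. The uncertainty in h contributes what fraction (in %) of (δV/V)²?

(δV/V)² = (2·δr/r)² + (1·δh/h)²
  r term: (2×0.0900)² = 0.0324
  h term: (1×0.0890)² = 0.00792
Total = 0.0403. Share from h = 0.00792/0.0403 = 0.196.

19.6%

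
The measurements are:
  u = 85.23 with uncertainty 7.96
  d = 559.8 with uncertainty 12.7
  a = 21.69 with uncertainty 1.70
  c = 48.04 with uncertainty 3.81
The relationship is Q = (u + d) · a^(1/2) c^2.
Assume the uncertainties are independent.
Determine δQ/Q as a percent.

16.5%

Let w = u + d = 645.0. δw = √(δu² + δd²) = √(63.4 + 161) = 15.0, so δw/w = 0.0232.
Q is then a monomial in w, a, c:
δQ/Q = √((δw/w)² + (½·δa/a)² + (2·δc/c)²) = √(0.000540 + 0.00154 + 0.0252) = 0.165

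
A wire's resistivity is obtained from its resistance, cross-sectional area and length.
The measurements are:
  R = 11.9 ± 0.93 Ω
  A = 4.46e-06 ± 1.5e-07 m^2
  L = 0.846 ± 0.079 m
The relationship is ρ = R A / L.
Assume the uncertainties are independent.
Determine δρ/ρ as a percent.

Products/powers → add relative errors in quadrature, weighted by exponent:
  (1·δR/R)² = (1×0.0782)² = 0.00611;  (1·δA/A)² = (1×0.0336)² = 0.00113;  (-1·δL/L)² = (-1×0.0934)² = 0.00872
δρ/ρ = √(0.0160) = 0.126

12.6%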